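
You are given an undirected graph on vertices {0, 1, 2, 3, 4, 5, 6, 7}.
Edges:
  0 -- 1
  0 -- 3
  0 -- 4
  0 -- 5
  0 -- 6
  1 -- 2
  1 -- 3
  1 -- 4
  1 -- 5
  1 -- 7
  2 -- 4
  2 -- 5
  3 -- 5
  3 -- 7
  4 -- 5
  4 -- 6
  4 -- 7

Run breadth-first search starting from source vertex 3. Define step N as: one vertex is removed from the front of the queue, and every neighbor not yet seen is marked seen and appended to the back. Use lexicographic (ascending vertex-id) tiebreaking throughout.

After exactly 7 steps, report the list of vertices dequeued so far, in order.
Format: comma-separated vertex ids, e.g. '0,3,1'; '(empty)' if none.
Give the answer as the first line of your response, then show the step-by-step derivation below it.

3,0,1,5,7,4,6

step 1: dequeue 3; queue=[0,1,5,7]; order=3
step 2: dequeue 0; queue=[1,5,7,4,6]; order=3,0
step 3: dequeue 1; queue=[5,7,4,6,2]; order=3,0,1
step 4: dequeue 5; queue=[7,4,6,2]; order=3,0,1,5
step 5: dequeue 7; queue=[4,6,2]; order=3,0,1,5,7
step 6: dequeue 4; queue=[6,2]; order=3,0,1,5,7,4
step 7: dequeue 6; queue=[2]; order=3,0,1,5,7,4,6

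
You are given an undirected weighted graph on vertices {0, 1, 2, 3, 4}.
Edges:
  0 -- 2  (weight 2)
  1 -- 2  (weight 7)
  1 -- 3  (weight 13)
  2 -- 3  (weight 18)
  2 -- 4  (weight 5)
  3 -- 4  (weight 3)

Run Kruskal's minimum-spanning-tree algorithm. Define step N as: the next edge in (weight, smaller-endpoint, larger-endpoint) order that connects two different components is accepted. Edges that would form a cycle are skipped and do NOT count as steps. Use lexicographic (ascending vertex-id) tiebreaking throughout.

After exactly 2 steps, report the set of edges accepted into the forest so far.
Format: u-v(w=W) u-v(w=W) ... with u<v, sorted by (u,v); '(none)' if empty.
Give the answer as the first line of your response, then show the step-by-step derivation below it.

0-2(w=2) 3-4(w=3)

step 1: add edge 0-2 (w=2); MST = {0-2(w=2)}
step 2: add edge 3-4 (w=3); MST = {0-2(w=2) 3-4(w=3)}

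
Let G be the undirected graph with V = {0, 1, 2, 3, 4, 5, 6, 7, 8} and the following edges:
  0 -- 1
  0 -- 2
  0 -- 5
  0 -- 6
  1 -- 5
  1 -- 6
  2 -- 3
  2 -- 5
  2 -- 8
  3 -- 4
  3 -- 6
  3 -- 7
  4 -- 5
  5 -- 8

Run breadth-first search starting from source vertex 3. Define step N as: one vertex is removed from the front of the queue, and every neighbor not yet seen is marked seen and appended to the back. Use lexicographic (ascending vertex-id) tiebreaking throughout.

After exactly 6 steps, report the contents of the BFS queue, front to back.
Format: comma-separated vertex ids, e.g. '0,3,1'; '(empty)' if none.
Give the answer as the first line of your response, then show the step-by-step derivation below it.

5,8,1

step 1: dequeue 3; queue=[2,4,6,7]; order=3
step 2: dequeue 2; queue=[4,6,7,0,5,8]; order=3,2
step 3: dequeue 4; queue=[6,7,0,5,8]; order=3,2,4
step 4: dequeue 6; queue=[7,0,5,8,1]; order=3,2,4,6
step 5: dequeue 7; queue=[0,5,8,1]; order=3,2,4,6,7
step 6: dequeue 0; queue=[5,8,1]; order=3,2,4,6,7,0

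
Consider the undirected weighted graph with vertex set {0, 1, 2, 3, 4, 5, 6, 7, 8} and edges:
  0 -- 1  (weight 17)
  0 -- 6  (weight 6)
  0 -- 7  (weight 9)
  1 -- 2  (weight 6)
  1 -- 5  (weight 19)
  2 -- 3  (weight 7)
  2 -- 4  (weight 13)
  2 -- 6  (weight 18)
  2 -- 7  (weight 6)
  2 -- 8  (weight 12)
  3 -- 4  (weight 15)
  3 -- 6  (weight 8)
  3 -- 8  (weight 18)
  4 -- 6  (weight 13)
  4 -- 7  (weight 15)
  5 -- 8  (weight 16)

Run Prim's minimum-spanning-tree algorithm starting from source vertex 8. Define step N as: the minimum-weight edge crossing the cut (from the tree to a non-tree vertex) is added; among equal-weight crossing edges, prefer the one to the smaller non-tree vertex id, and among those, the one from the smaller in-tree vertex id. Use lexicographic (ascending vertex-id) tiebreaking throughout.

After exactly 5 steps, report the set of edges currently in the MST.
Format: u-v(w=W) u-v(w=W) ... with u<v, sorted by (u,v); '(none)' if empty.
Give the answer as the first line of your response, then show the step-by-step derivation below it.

1-2(w=6) 2-3(w=7) 2-7(w=6) 2-8(w=12) 3-6(w=8)

step 1: add edge 2-8 (w=12); MST = {2-8(w=12)}
step 2: add edge 1-2 (w=6); MST = {1-2(w=6) 2-8(w=12)}
step 3: add edge 2-7 (w=6); MST = {1-2(w=6) 2-7(w=6) 2-8(w=12)}
step 4: add edge 2-3 (w=7); MST = {1-2(w=6) 2-3(w=7) 2-7(w=6) 2-8(w=12)}
step 5: add edge 3-6 (w=8); MST = {1-2(w=6) 2-3(w=7) 2-7(w=6) 2-8(w=12) 3-6(w=8)}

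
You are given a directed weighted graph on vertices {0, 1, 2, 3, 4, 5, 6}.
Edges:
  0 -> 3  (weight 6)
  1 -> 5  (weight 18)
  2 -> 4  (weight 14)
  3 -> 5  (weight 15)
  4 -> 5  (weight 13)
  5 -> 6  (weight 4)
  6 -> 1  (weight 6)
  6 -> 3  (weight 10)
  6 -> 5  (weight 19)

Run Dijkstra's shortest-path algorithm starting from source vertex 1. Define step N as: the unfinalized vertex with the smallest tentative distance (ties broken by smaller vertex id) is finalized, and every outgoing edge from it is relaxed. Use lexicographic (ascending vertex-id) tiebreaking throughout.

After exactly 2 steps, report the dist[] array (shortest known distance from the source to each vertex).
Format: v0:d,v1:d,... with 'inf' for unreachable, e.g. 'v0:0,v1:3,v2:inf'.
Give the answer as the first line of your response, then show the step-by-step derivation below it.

v0:inf,v1:0,v2:inf,v3:inf,v4:inf,v5:18,v6:22

step 1: dist = v0:inf,v1:0,v2:inf,v3:inf,v4:inf,v5:18,v6:inf
step 2: dist = v0:inf,v1:0,v2:inf,v3:inf,v4:inf,v5:18,v6:22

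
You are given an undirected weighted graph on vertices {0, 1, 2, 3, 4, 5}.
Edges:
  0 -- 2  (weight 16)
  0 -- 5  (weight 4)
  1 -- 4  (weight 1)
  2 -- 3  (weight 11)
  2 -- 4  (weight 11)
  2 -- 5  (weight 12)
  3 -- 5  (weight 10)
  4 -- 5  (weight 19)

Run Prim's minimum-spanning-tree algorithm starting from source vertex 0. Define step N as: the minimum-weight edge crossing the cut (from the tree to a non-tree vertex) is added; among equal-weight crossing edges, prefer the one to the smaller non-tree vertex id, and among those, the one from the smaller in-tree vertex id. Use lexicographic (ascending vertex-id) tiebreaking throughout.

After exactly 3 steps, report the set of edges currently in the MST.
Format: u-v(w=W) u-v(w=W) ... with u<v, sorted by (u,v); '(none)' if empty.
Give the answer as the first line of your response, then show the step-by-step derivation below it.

0-5(w=4) 2-3(w=11) 3-5(w=10)

step 1: add edge 0-5 (w=4); MST = {0-5(w=4)}
step 2: add edge 3-5 (w=10); MST = {0-5(w=4) 3-5(w=10)}
step 3: add edge 2-3 (w=11); MST = {0-5(w=4) 2-3(w=11) 3-5(w=10)}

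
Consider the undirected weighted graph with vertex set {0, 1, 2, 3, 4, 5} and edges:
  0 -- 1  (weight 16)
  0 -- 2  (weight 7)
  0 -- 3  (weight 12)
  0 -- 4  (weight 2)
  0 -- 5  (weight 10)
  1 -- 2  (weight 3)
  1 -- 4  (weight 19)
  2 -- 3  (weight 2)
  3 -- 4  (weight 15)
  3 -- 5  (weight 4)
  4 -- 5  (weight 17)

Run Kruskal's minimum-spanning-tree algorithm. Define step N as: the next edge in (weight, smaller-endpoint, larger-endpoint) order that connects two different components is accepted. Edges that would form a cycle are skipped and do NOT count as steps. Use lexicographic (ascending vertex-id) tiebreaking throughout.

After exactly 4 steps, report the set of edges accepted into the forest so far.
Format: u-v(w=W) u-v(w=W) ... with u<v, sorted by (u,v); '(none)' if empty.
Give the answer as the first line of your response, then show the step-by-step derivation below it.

0-4(w=2) 1-2(w=3) 2-3(w=2) 3-5(w=4)

step 1: add edge 0-4 (w=2); MST = {0-4(w=2)}
step 2: add edge 2-3 (w=2); MST = {0-4(w=2) 2-3(w=2)}
step 3: add edge 1-2 (w=3); MST = {0-4(w=2) 1-2(w=3) 2-3(w=2)}
step 4: add edge 3-5 (w=4); MST = {0-4(w=2) 1-2(w=3) 2-3(w=2) 3-5(w=4)}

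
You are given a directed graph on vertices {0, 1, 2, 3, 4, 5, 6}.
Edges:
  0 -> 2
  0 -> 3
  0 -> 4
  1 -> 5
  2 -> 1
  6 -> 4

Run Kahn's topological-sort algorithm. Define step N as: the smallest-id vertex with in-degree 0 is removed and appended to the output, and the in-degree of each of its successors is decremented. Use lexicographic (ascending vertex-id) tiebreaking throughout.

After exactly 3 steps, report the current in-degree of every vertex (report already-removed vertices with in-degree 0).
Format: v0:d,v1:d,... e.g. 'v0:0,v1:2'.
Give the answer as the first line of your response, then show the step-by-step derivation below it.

v0:0,v1:0,v2:0,v3:0,v4:1,v5:0,v6:0

step 1: output 0; order=[0]; indeg=(0,1,0,0,1,1,0)
step 2: output 2; order=[0,2]; indeg=(0,0,0,0,1,1,0)
step 3: output 1; order=[0,2,1]; indeg=(0,0,0,0,1,0,0)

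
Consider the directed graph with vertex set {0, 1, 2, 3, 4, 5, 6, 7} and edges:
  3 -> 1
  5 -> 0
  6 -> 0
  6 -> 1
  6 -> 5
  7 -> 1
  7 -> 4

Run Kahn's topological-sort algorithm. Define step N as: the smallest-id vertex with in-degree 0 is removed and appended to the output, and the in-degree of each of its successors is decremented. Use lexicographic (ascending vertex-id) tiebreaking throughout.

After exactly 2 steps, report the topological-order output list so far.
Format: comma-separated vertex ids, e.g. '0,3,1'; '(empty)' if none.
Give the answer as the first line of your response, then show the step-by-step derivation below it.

2,3

step 1: output 2; order=[2]; indeg=(2,3,0,0,1,1,0,0)
step 2: output 3; order=[2,3]; indeg=(2,2,0,0,1,1,0,0)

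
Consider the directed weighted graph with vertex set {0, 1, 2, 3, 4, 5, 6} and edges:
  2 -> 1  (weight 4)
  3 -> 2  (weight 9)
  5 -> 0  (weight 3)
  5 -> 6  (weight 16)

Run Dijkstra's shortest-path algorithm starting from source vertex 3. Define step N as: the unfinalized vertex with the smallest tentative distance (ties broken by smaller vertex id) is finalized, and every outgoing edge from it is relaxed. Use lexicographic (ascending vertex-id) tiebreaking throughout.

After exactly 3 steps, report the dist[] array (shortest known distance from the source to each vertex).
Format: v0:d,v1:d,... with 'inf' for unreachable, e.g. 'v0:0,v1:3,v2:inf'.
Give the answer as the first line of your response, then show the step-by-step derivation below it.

v0:inf,v1:13,v2:9,v3:0,v4:inf,v5:inf,v6:inf

step 1: dist = v0:inf,v1:inf,v2:9,v3:0,v4:inf,v5:inf,v6:inf
step 2: dist = v0:inf,v1:13,v2:9,v3:0,v4:inf,v5:inf,v6:inf
step 3: dist = v0:inf,v1:13,v2:9,v3:0,v4:inf,v5:inf,v6:inf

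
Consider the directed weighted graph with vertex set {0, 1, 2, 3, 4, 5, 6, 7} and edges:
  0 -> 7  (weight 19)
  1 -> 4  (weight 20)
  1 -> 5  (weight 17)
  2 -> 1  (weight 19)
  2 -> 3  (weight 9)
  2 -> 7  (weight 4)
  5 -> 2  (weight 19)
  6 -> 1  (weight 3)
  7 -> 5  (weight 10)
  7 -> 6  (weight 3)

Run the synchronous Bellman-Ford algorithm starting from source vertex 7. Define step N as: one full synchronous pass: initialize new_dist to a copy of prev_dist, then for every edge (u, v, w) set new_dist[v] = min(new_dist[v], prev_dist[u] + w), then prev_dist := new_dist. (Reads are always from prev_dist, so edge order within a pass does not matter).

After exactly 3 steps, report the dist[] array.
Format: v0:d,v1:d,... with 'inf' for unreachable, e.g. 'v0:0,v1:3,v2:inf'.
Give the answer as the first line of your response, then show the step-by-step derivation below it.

v0:inf,v1:6,v2:29,v3:38,v4:26,v5:10,v6:3,v7:0

step 1: dist = v0:inf,v1:inf,v2:inf,v3:inf,v4:inf,v5:10,v6:3,v7:0
step 2: dist = v0:inf,v1:6,v2:29,v3:inf,v4:inf,v5:10,v6:3,v7:0
step 3: dist = v0:inf,v1:6,v2:29,v3:38,v4:26,v5:10,v6:3,v7:0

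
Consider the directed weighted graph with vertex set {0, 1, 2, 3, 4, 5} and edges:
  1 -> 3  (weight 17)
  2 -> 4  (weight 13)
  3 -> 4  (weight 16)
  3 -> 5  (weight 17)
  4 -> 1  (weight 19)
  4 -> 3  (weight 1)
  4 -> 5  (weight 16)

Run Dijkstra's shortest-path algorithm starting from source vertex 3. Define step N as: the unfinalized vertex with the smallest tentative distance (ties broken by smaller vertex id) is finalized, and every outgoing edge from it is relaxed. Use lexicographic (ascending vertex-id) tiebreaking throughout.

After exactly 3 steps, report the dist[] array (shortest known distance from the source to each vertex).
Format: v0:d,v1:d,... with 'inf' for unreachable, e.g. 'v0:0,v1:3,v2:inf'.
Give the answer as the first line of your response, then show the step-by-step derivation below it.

v0:inf,v1:35,v2:inf,v3:0,v4:16,v5:17

step 1: dist = v0:inf,v1:inf,v2:inf,v3:0,v4:16,v5:17
step 2: dist = v0:inf,v1:35,v2:inf,v3:0,v4:16,v5:17
step 3: dist = v0:inf,v1:35,v2:inf,v3:0,v4:16,v5:17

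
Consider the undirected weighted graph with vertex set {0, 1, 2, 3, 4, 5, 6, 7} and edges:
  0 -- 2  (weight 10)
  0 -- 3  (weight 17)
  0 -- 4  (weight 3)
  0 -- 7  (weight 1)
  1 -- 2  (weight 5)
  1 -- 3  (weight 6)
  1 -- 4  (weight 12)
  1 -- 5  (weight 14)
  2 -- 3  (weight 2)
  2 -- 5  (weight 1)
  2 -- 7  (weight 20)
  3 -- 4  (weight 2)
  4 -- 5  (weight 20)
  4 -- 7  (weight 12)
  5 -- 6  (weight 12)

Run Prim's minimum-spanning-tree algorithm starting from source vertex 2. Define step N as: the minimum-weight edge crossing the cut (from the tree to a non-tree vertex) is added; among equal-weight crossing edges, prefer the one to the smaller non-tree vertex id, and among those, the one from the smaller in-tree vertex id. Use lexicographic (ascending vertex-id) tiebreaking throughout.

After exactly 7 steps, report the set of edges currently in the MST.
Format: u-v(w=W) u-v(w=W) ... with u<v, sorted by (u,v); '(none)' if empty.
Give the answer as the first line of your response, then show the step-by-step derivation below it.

0-4(w=3) 0-7(w=1) 1-2(w=5) 2-3(w=2) 2-5(w=1) 3-4(w=2) 5-6(w=12)

step 1: add edge 2-5 (w=1); MST = {2-5(w=1)}
step 2: add edge 2-3 (w=2); MST = {2-3(w=2) 2-5(w=1)}
step 3: add edge 3-4 (w=2); MST = {2-3(w=2) 2-5(w=1) 3-4(w=2)}
step 4: add edge 0-4 (w=3); MST = {0-4(w=3) 2-3(w=2) 2-5(w=1) 3-4(w=2)}
step 5: add edge 0-7 (w=1); MST = {0-4(w=3) 0-7(w=1) 2-3(w=2) 2-5(w=1) 3-4(w=2)}
step 6: add edge 1-2 (w=5); MST = {0-4(w=3) 0-7(w=1) 1-2(w=5) 2-3(w=2) 2-5(w=1) 3-4(w=2)}
step 7: add edge 5-6 (w=12); MST = {0-4(w=3) 0-7(w=1) 1-2(w=5) 2-3(w=2) 2-5(w=1) 3-4(w=2) 5-6(w=12)}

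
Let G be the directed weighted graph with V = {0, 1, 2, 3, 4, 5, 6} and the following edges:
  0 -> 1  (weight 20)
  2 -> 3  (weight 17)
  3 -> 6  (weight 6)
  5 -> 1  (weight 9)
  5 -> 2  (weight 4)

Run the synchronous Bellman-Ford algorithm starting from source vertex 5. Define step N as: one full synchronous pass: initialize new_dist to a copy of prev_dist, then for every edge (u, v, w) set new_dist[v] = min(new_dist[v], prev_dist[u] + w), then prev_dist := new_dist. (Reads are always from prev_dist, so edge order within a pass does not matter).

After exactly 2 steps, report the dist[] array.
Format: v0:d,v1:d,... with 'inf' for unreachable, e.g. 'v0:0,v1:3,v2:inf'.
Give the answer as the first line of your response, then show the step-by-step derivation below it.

v0:inf,v1:9,v2:4,v3:21,v4:inf,v5:0,v6:inf

step 1: dist = v0:inf,v1:9,v2:4,v3:inf,v4:inf,v5:0,v6:inf
step 2: dist = v0:inf,v1:9,v2:4,v3:21,v4:inf,v5:0,v6:inf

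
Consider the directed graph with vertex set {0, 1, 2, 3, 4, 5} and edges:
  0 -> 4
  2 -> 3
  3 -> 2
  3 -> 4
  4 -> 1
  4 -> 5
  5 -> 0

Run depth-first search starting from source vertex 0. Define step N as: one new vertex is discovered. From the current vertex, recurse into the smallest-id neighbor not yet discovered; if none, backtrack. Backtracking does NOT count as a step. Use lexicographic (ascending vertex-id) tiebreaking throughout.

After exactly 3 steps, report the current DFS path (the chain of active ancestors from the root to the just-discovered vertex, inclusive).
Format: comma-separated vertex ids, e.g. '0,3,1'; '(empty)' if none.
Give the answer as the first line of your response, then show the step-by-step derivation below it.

0,4,1

step 1: discover 0; path=0; order=0
step 2: discover 4; path=0>4; order=0,4
step 3: discover 1; path=0>4>1; order=0,4,1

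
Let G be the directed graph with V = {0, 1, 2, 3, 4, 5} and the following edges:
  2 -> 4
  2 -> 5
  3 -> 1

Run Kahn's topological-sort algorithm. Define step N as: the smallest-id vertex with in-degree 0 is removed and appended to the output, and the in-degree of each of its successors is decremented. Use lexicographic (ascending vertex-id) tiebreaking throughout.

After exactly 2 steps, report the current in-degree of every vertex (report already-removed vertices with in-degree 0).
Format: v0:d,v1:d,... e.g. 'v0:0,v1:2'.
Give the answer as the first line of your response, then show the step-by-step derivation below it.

v0:0,v1:1,v2:0,v3:0,v4:0,v5:0

step 1: output 0; order=[0]; indeg=(0,1,0,0,1,1)
step 2: output 2; order=[0,2]; indeg=(0,1,0,0,0,0)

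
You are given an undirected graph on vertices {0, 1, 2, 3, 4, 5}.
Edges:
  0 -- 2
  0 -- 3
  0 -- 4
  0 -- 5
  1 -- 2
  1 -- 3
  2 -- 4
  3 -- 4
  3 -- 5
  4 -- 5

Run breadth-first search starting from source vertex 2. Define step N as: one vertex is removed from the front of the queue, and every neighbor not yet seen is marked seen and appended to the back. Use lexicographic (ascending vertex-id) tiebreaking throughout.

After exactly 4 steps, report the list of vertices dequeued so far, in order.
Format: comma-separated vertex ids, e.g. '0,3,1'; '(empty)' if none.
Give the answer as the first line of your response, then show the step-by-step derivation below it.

2,0,1,4

step 1: dequeue 2; queue=[0,1,4]; order=2
step 2: dequeue 0; queue=[1,4,3,5]; order=2,0
step 3: dequeue 1; queue=[4,3,5]; order=2,0,1
step 4: dequeue 4; queue=[3,5]; order=2,0,1,4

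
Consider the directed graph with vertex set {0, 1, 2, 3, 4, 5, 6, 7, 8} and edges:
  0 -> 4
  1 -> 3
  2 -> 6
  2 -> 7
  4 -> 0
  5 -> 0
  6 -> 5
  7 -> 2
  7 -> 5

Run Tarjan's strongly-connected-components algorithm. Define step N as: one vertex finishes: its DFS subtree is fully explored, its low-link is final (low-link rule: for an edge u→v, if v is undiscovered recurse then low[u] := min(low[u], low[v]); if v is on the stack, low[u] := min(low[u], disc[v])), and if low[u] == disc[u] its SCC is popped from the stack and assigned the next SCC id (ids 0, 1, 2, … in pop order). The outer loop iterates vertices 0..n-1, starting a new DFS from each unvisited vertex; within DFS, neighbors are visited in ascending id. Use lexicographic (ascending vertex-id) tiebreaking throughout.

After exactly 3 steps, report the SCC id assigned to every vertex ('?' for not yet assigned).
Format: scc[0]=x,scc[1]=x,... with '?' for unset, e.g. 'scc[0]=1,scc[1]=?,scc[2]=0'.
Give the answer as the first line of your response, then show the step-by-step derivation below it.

scc[0]=0,scc[1]=?,scc[2]=?,scc[3]=1,scc[4]=0,scc[5]=?,scc[6]=?,scc[7]=?,scc[8]=?

step 1: low=(low[0]=0,low[1]=?,low[2]=?,low[3]=?,low[4]=0,low[5]=?,low[6]=?,low[7]=?,low[8]=?); scc=(scc[0]=?,scc[1]=?,scc[2]=?,scc[3]=?,scc[4]=?,scc[5]=?,scc[6]=?,scc[7]=?,scc[8]=?)
step 2: low=(low[0]=0,low[1]=?,low[2]=?,low[3]=?,low[4]=0,low[5]=?,low[6]=?,low[7]=?,low[8]=?); scc=(scc[0]=0,scc[1]=?,scc[2]=?,scc[3]=?,scc[4]=0,scc[5]=?,scc[6]=?,scc[7]=?,scc[8]=?)
step 3: low=(low[0]=0,low[1]=2,low[2]=?,low[3]=3,low[4]=0,low[5]=?,low[6]=?,low[7]=?,low[8]=?); scc=(scc[0]=0,scc[1]=?,scc[2]=?,scc[3]=1,scc[4]=0,scc[5]=?,scc[6]=?,scc[7]=?,scc[8]=?)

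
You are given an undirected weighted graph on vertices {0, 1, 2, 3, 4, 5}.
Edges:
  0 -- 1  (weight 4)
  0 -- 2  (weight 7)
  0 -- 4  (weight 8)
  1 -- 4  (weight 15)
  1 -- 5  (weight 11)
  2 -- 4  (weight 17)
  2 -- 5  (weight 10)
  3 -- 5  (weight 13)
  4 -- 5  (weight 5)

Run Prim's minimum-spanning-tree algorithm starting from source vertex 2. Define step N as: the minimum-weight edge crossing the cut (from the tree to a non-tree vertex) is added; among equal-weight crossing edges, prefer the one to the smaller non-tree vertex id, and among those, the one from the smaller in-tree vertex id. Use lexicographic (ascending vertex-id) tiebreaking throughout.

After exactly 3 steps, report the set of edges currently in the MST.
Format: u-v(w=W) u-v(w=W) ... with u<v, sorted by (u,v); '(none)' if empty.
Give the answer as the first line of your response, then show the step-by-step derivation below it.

0-1(w=4) 0-2(w=7) 0-4(w=8)

step 1: add edge 0-2 (w=7); MST = {0-2(w=7)}
step 2: add edge 0-1 (w=4); MST = {0-1(w=4) 0-2(w=7)}
step 3: add edge 0-4 (w=8); MST = {0-1(w=4) 0-2(w=7) 0-4(w=8)}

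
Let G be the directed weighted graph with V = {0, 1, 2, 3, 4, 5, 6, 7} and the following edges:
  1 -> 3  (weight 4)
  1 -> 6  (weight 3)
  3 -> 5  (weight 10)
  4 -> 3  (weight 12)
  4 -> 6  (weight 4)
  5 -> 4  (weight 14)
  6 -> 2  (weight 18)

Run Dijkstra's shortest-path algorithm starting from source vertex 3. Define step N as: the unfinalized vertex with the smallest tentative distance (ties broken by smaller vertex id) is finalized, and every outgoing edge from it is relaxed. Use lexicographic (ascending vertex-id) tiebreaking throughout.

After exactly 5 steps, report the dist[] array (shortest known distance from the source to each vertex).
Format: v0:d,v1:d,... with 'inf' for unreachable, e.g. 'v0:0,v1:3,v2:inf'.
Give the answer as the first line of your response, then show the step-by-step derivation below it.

v0:inf,v1:inf,v2:46,v3:0,v4:24,v5:10,v6:28,v7:inf

step 1: dist = v0:inf,v1:inf,v2:inf,v3:0,v4:inf,v5:10,v6:inf,v7:inf
step 2: dist = v0:inf,v1:inf,v2:inf,v3:0,v4:24,v5:10,v6:inf,v7:inf
step 3: dist = v0:inf,v1:inf,v2:inf,v3:0,v4:24,v5:10,v6:28,v7:inf
step 4: dist = v0:inf,v1:inf,v2:46,v3:0,v4:24,v5:10,v6:28,v7:inf
step 5: dist = v0:inf,v1:inf,v2:46,v3:0,v4:24,v5:10,v6:28,v7:inf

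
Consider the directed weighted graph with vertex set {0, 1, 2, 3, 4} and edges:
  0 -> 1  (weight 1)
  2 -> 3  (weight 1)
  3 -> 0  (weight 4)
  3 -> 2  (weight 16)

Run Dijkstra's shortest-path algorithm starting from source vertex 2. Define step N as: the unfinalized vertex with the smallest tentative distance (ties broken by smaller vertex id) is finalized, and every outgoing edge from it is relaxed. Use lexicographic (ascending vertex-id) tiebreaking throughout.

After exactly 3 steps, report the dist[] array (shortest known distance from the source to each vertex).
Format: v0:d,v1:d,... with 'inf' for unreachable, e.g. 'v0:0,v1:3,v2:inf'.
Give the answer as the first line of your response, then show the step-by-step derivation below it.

v0:5,v1:6,v2:0,v3:1,v4:inf

step 1: dist = v0:inf,v1:inf,v2:0,v3:1,v4:inf
step 2: dist = v0:5,v1:inf,v2:0,v3:1,v4:inf
step 3: dist = v0:5,v1:6,v2:0,v3:1,v4:inf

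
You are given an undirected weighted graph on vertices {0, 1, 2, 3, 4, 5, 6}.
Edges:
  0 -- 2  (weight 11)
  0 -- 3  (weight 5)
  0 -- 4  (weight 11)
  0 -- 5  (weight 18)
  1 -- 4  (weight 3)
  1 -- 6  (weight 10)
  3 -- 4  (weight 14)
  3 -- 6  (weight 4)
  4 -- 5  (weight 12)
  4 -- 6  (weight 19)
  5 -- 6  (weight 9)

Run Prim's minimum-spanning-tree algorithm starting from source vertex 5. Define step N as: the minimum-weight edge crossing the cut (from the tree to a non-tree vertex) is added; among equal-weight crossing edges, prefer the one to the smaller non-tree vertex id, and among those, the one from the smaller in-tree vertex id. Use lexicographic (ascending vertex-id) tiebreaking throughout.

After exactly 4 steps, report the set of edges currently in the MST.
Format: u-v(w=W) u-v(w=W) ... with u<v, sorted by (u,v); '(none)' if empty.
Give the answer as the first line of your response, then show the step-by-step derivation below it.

0-3(w=5) 1-6(w=10) 3-6(w=4) 5-6(w=9)

step 1: add edge 5-6 (w=9); MST = {5-6(w=9)}
step 2: add edge 3-6 (w=4); MST = {3-6(w=4) 5-6(w=9)}
step 3: add edge 0-3 (w=5); MST = {0-3(w=5) 3-6(w=4) 5-6(w=9)}
step 4: add edge 1-6 (w=10); MST = {0-3(w=5) 1-6(w=10) 3-6(w=4) 5-6(w=9)}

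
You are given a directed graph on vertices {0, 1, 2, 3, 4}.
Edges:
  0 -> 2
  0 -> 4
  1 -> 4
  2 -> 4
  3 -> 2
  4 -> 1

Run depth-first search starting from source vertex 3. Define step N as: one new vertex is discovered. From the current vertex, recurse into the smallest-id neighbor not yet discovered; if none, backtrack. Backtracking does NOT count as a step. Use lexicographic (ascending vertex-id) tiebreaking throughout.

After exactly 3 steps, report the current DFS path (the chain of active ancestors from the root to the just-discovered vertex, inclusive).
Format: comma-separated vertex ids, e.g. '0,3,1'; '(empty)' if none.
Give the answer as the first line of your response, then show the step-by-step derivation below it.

3,2,4

step 1: discover 3; path=3; order=3
step 2: discover 2; path=3>2; order=3,2
step 3: discover 4; path=3>2>4; order=3,2,4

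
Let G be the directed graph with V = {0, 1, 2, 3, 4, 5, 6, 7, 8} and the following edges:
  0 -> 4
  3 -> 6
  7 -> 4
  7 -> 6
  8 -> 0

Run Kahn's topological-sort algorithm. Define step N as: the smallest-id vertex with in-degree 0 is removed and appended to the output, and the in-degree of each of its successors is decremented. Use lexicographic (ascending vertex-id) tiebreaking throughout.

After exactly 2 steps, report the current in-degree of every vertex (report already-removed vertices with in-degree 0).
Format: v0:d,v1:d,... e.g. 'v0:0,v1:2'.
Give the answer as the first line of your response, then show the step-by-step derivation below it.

v0:1,v1:0,v2:0,v3:0,v4:2,v5:0,v6:2,v7:0,v8:0

step 1: output 1; order=[1]; indeg=(1,0,0,0,2,0,2,0,0)
step 2: output 2; order=[1,2]; indeg=(1,0,0,0,2,0,2,0,0)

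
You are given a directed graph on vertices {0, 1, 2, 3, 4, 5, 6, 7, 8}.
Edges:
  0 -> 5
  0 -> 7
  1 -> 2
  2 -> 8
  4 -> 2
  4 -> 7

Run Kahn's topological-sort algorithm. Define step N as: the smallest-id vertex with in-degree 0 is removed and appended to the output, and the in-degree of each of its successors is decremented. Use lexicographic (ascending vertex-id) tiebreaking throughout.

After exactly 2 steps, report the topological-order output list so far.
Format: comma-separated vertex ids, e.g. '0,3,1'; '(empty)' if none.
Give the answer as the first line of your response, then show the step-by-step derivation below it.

0,1

step 1: output 0; order=[0]; indeg=(0,0,2,0,0,0,0,1,1)
step 2: output 1; order=[0,1]; indeg=(0,0,1,0,0,0,0,1,1)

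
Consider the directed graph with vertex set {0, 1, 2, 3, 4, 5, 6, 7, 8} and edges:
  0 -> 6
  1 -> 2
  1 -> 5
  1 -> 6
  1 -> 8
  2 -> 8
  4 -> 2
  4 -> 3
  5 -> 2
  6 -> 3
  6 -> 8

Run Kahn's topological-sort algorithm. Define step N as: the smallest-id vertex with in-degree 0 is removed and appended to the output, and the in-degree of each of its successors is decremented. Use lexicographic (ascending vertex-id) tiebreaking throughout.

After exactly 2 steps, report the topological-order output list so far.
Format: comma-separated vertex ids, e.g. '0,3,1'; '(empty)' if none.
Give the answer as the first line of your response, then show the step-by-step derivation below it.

0,1

step 1: output 0; order=[0]; indeg=(0,0,3,2,0,1,1,0,3)
step 2: output 1; order=[0,1]; indeg=(0,0,2,2,0,0,0,0,2)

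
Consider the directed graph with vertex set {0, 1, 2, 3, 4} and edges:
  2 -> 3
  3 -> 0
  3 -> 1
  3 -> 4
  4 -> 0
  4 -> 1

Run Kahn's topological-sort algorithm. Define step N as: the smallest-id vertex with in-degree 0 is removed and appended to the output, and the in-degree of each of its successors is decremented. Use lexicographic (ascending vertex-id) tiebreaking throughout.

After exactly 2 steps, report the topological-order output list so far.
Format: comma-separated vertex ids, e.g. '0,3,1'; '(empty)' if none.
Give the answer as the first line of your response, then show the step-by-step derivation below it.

2,3

step 1: output 2; order=[2]; indeg=(2,2,0,0,1)
step 2: output 3; order=[2,3]; indeg=(1,1,0,0,0)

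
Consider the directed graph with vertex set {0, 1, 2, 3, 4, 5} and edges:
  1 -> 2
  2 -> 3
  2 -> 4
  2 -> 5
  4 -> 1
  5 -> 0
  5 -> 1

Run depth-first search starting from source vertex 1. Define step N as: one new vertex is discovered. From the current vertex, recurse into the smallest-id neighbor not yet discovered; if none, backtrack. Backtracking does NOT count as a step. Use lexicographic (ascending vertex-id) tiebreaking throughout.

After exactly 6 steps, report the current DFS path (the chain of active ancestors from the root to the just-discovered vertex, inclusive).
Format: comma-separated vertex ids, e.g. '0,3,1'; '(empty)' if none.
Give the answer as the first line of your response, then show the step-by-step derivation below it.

1,2,5,0

step 1: discover 1; path=1; order=1
step 2: discover 2; path=1>2; order=1,2
step 3: discover 3; path=1>2>3; order=1,2,3
step 4: discover 4; path=1>2>4; order=1,2,3,4
step 5: discover 5; path=1>2>5; order=1,2,3,4,5
step 6: discover 0; path=1>2>5>0; order=1,2,3,4,5,0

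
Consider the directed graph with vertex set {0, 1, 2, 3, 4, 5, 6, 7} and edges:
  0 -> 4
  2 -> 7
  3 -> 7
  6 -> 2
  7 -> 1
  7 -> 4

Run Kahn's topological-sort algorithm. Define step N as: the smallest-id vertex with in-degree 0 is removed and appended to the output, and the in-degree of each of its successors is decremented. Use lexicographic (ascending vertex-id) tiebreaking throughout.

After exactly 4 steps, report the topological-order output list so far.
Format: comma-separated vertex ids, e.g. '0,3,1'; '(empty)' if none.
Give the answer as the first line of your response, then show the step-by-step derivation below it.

0,3,5,6

step 1: output 0; order=[0]; indeg=(0,1,1,0,1,0,0,2)
step 2: output 3; order=[0,3]; indeg=(0,1,1,0,1,0,0,1)
step 3: output 5; order=[0,3,5]; indeg=(0,1,1,0,1,0,0,1)
step 4: output 6; order=[0,3,5,6]; indeg=(0,1,0,0,1,0,0,1)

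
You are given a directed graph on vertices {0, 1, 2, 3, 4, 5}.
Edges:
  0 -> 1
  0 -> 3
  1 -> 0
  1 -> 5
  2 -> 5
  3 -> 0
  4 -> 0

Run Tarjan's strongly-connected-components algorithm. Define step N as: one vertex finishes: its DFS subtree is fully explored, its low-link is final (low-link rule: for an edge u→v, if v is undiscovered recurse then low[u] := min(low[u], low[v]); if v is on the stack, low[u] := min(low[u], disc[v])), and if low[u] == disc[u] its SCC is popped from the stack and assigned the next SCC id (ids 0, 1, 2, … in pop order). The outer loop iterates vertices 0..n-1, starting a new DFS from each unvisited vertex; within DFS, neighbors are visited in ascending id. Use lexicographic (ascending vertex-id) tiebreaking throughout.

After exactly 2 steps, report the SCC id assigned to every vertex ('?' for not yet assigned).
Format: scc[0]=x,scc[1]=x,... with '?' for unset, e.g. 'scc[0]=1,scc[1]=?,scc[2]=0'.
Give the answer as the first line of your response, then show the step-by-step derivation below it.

scc[0]=?,scc[1]=?,scc[2]=?,scc[3]=?,scc[4]=?,scc[5]=0

step 1: low=(low[0]=0,low[1]=0,low[2]=?,low[3]=?,low[4]=?,low[5]=2); scc=(scc[0]=?,scc[1]=?,scc[2]=?,scc[3]=?,scc[4]=?,scc[5]=0)
step 2: low=(low[0]=0,low[1]=0,low[2]=?,low[3]=?,low[4]=?,low[5]=2); scc=(scc[0]=?,scc[1]=?,scc[2]=?,scc[3]=?,scc[4]=?,scc[5]=0)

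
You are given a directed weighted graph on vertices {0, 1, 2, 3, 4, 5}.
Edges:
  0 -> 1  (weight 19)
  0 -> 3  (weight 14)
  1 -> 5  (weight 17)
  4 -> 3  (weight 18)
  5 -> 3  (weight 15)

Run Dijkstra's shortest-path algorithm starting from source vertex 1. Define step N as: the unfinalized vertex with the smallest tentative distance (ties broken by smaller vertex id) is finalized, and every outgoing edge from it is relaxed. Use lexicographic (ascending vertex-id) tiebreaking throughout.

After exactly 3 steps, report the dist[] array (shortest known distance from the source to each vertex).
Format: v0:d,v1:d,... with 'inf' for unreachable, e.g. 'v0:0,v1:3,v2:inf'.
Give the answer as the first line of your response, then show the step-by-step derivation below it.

v0:inf,v1:0,v2:inf,v3:32,v4:inf,v5:17

step 1: dist = v0:inf,v1:0,v2:inf,v3:inf,v4:inf,v5:17
step 2: dist = v0:inf,v1:0,v2:inf,v3:32,v4:inf,v5:17
step 3: dist = v0:inf,v1:0,v2:inf,v3:32,v4:inf,v5:17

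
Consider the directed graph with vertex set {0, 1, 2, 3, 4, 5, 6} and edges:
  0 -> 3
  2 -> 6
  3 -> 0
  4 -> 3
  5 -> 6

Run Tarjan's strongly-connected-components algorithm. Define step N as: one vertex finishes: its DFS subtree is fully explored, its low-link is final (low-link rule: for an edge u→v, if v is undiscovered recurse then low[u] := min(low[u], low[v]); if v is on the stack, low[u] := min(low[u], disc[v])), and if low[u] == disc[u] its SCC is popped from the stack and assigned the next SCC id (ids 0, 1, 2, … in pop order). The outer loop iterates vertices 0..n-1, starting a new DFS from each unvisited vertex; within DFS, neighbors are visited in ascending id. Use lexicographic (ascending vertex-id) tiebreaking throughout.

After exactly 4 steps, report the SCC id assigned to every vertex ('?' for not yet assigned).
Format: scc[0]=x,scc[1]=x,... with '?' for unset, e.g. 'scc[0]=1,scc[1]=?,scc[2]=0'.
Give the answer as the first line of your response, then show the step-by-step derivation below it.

scc[0]=0,scc[1]=1,scc[2]=?,scc[3]=0,scc[4]=?,scc[5]=?,scc[6]=2

step 1: low=(low[0]=0,low[1]=?,low[2]=?,low[3]=0,low[4]=?,low[5]=?,low[6]=?); scc=(scc[0]=?,scc[1]=?,scc[2]=?,scc[3]=?,scc[4]=?,scc[5]=?,scc[6]=?)
step 2: low=(low[0]=0,low[1]=?,low[2]=?,low[3]=0,low[4]=?,low[5]=?,low[6]=?); scc=(scc[0]=0,scc[1]=?,scc[2]=?,scc[3]=0,scc[4]=?,scc[5]=?,scc[6]=?)
step 3: low=(low[0]=0,low[1]=2,low[2]=?,low[3]=0,low[4]=?,low[5]=?,low[6]=?); scc=(scc[0]=0,scc[1]=1,scc[2]=?,scc[3]=0,scc[4]=?,scc[5]=?,scc[6]=?)
step 4: low=(low[0]=0,low[1]=2,low[2]=3,low[3]=0,low[4]=?,low[5]=?,low[6]=4); scc=(scc[0]=0,scc[1]=1,scc[2]=?,scc[3]=0,scc[4]=?,scc[5]=?,scc[6]=2)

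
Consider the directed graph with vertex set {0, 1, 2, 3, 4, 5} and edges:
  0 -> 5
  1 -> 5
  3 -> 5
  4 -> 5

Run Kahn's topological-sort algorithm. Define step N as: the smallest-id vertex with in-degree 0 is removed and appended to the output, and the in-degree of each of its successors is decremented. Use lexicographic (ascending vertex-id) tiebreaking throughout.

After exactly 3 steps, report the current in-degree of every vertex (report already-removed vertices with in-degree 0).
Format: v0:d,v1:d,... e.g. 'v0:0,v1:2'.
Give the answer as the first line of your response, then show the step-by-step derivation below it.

v0:0,v1:0,v2:0,v3:0,v4:0,v5:2

step 1: output 0; order=[0]; indeg=(0,0,0,0,0,3)
step 2: output 1; order=[0,1]; indeg=(0,0,0,0,0,2)
step 3: output 2; order=[0,1,2]; indeg=(0,0,0,0,0,2)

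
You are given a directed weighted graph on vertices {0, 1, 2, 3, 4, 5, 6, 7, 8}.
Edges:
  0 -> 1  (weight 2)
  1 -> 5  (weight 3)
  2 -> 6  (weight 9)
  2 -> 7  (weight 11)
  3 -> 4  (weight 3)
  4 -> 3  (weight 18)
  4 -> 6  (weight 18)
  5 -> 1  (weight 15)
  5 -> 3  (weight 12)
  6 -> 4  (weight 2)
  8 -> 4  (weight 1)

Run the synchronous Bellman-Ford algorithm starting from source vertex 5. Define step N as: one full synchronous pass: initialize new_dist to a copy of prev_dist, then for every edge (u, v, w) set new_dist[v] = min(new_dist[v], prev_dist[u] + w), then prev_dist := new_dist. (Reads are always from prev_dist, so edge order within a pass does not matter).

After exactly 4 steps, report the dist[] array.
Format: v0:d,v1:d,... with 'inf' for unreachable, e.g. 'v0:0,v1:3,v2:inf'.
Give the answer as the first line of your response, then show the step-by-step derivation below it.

v0:inf,v1:15,v2:inf,v3:12,v4:15,v5:0,v6:33,v7:inf,v8:inf

step 1: dist = v0:inf,v1:15,v2:inf,v3:12,v4:inf,v5:0,v6:inf,v7:inf,v8:inf
step 2: dist = v0:inf,v1:15,v2:inf,v3:12,v4:15,v5:0,v6:inf,v7:inf,v8:inf
step 3: dist = v0:inf,v1:15,v2:inf,v3:12,v4:15,v5:0,v6:33,v7:inf,v8:inf
step 4: dist = v0:inf,v1:15,v2:inf,v3:12,v4:15,v5:0,v6:33,v7:inf,v8:inf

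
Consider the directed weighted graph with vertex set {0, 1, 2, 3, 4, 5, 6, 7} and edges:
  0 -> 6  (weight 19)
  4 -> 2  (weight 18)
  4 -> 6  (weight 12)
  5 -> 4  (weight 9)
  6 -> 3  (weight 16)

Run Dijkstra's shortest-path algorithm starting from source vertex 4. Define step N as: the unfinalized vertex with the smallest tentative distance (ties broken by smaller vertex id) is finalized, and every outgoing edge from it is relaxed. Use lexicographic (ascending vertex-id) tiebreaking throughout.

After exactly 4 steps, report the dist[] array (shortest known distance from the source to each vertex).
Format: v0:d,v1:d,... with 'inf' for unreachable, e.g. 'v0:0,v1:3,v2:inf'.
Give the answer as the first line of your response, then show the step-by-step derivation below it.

v0:inf,v1:inf,v2:18,v3:28,v4:0,v5:inf,v6:12,v7:inf

step 1: dist = v0:inf,v1:inf,v2:18,v3:inf,v4:0,v5:inf,v6:12,v7:inf
step 2: dist = v0:inf,v1:inf,v2:18,v3:28,v4:0,v5:inf,v6:12,v7:inf
step 3: dist = v0:inf,v1:inf,v2:18,v3:28,v4:0,v5:inf,v6:12,v7:inf
step 4: dist = v0:inf,v1:inf,v2:18,v3:28,v4:0,v5:inf,v6:12,v7:inf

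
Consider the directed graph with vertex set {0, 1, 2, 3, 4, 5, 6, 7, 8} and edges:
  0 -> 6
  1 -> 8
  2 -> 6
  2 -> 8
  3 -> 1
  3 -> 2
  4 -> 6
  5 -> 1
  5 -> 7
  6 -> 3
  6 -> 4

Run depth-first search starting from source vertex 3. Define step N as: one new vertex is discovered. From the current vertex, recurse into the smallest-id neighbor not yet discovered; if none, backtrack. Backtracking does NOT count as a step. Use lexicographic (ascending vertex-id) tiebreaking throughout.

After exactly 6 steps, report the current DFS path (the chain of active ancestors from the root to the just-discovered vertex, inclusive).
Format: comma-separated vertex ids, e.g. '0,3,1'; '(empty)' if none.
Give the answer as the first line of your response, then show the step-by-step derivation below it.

3,2,6,4

step 1: discover 3; path=3; order=3
step 2: discover 1; path=3>1; order=3,1
step 3: discover 8; path=3>1>8; order=3,1,8
step 4: discover 2; path=3>2; order=3,1,8,2
step 5: discover 6; path=3>2>6; order=3,1,8,2,6
step 6: discover 4; path=3>2>6>4; order=3,1,8,2,6,4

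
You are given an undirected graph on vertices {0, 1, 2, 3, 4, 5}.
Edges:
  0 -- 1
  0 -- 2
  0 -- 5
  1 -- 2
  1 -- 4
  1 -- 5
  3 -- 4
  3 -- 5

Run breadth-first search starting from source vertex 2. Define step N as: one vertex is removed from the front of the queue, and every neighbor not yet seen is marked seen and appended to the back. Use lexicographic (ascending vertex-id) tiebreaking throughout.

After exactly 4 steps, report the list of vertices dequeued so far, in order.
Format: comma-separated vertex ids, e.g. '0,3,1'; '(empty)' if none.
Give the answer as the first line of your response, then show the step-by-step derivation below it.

2,0,1,5

step 1: dequeue 2; queue=[0,1]; order=2
step 2: dequeue 0; queue=[1,5]; order=2,0
step 3: dequeue 1; queue=[5,4]; order=2,0,1
step 4: dequeue 5; queue=[4,3]; order=2,0,1,5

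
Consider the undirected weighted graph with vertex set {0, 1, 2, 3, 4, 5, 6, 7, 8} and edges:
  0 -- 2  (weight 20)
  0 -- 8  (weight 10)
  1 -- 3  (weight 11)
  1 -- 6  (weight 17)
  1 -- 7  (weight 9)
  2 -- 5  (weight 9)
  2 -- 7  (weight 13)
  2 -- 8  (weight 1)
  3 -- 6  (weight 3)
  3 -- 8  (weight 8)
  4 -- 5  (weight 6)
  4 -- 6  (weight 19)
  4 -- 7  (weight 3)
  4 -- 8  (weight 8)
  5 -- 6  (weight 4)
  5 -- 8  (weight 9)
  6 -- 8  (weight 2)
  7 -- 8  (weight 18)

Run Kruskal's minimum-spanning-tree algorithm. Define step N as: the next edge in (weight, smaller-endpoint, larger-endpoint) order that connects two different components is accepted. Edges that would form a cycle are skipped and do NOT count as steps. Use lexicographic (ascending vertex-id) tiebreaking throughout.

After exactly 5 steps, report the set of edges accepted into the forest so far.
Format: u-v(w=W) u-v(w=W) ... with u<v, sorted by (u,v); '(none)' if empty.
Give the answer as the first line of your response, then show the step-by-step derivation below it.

2-8(w=1) 3-6(w=3) 4-7(w=3) 5-6(w=4) 6-8(w=2)

step 1: add edge 2-8 (w=1); MST = {2-8(w=1)}
step 2: add edge 6-8 (w=2); MST = {2-8(w=1) 6-8(w=2)}
step 3: add edge 3-6 (w=3); MST = {2-8(w=1) 3-6(w=3) 6-8(w=2)}
step 4: add edge 4-7 (w=3); MST = {2-8(w=1) 3-6(w=3) 4-7(w=3) 6-8(w=2)}
step 5: add edge 5-6 (w=4); MST = {2-8(w=1) 3-6(w=3) 4-7(w=3) 5-6(w=4) 6-8(w=2)}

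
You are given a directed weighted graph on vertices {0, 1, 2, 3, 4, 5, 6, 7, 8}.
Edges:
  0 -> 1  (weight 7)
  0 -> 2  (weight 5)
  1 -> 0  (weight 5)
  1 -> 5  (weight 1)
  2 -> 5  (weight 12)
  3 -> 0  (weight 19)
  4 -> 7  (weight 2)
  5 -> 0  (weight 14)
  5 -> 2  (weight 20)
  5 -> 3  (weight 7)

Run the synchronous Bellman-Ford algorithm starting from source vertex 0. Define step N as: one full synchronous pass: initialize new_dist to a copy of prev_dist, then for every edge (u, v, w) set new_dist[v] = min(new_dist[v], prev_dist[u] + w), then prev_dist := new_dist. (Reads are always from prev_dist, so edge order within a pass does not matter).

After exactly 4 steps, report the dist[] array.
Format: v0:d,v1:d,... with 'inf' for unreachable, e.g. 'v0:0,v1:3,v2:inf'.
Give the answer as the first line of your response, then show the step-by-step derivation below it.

v0:0,v1:7,v2:5,v3:15,v4:inf,v5:8,v6:inf,v7:inf,v8:inf

step 1: dist = v0:0,v1:7,v2:5,v3:inf,v4:inf,v5:inf,v6:inf,v7:inf,v8:inf
step 2: dist = v0:0,v1:7,v2:5,v3:inf,v4:inf,v5:8,v6:inf,v7:inf,v8:inf
step 3: dist = v0:0,v1:7,v2:5,v3:15,v4:inf,v5:8,v6:inf,v7:inf,v8:inf
step 4: dist = v0:0,v1:7,v2:5,v3:15,v4:inf,v5:8,v6:inf,v7:inf,v8:inf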